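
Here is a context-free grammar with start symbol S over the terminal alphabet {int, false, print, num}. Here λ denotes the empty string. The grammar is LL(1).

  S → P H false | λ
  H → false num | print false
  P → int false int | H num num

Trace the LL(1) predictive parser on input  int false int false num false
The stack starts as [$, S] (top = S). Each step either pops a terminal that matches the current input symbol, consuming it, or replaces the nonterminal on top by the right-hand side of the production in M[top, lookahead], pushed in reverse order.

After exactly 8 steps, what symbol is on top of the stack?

step 1: stack=$ S  input=int false int false num false $  — expand S → P H false
step 2: stack=$ false H P  input=int false int false num false $  — expand P → int false int
step 3: stack=$ false H int false int  input=int false int false num false $  — match int
step 4: stack=$ false H int false  input=false int false num false $  — match false
step 5: stack=$ false H int  input=int false num false $  — match int
step 6: stack=$ false H  input=false num false $  — expand H → false num
step 7: stack=$ false num false  input=false num false $  — match false
step 8: stack=$ false num  input=num false $  — match num
Stack after step 8: $ false (top = false).

false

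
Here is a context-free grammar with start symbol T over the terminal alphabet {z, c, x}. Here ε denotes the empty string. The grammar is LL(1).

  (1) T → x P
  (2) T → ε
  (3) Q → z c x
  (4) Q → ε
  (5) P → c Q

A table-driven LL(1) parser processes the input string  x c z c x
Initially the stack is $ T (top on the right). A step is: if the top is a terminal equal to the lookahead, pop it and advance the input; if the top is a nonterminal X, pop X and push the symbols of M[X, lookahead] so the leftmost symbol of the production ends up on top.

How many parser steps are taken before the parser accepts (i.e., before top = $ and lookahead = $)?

step 1: stack=$ T  input=x c z c x $  — expand T → x P
step 2: stack=$ P x  input=x c z c x $  — match x
step 3: stack=$ P  input=c z c x $  — expand P → c Q
step 4: stack=$ Q c  input=c z c x $  — match c
step 5: stack=$ Q  input=z c x $  — expand Q → z c x
step 6: stack=$ x c z  input=z c x $  — match z
step 7: stack=$ x c  input=c x $  — match c
step 8: stack=$ x  input=x $  — match x
Accept reached after 8 steps.

8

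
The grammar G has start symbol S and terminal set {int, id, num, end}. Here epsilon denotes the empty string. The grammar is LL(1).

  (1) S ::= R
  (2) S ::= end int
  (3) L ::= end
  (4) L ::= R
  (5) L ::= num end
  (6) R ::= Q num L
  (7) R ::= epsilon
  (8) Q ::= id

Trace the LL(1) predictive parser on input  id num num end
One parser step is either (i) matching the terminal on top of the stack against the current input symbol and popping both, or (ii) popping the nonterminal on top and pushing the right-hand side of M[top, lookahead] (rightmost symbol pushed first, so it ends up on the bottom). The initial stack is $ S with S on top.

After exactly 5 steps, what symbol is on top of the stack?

L

     Stack       Input             Action
  1  $ S         id num num end $  expand S ::= R
  2  $ R         id num num end $  expand R ::= Q num L
  3  $ L num Q   id num num end $  expand Q ::= id
  4  $ L num id  id num num end $  match id
  5  $ L num     num num end $     match num
Stack after step 5: $ L (top = L).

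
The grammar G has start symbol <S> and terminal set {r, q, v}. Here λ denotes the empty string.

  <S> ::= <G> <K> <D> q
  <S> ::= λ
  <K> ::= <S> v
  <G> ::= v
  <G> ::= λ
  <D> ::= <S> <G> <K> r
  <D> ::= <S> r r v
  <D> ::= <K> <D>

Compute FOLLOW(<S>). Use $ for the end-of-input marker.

FIRST(<G>): from <G>::=v we get {v}; from <G>::=λ we get {λ}. So FIRST(<G>) = {λ, v}.
FIRST(<S>): from <S>::=<G> <K> <D> q we get {v}; from <S>::=λ we get {λ}. So FIRST(<S>) = {λ, v}.
FIRST(<K>): from <K>::=<S> v we get {v}. So FIRST(<K>) = {v}.
FIRST(<D>): from <D>::=<S> <G> <K> r we get {v}; from <D>::=<S> r r v we get {r, v}; from <D>::=<K> <D> we get {v}. So FIRST(<D>) = {r, v}.
FOLLOW(<S>) includes $ since <S> is the start symbol.
FOLLOW(<S>): in <K>::=<S> v, <S> is followed by v with FIRST {v}; in <D>::=<S> <G> <K> r, <S> is followed by <G> <K> r with FIRST {v}; in <D>::=<S> r r v, <S> is followed by r r v with FIRST {r}. Thus FOLLOW(<S>) = {$, r, v}.
FOLLOW(<K>): in <S>::=<G> <K> <D> q, <K> is followed by <D> q with FIRST {r, v}; in <D>::=<S> <G> <K> r, <K> is followed by r with FIRST {r}; in <D>::=<K> <D>, <K> is followed by <D> with FIRST {r, v}. Thus FOLLOW(<K>) = {r, v}.
FOLLOW(<G>): in <S>::=<G> <K> <D> q, <G> is followed by <K> <D> q with FIRST {v}; in <D>::=<S> <G> <K> r, <G> is followed by <K> r with FIRST {v}. Thus FOLLOW(<G>) = {v}.
FOLLOW(<D>): in <S>::=<G> <K> <D> q, <D> is followed by q with FIRST {q}; in <D>::=<K> <D>, the suffix after <D> is empty (adds nothing new). Thus FOLLOW(<D>) = {q}.

{$, r, v}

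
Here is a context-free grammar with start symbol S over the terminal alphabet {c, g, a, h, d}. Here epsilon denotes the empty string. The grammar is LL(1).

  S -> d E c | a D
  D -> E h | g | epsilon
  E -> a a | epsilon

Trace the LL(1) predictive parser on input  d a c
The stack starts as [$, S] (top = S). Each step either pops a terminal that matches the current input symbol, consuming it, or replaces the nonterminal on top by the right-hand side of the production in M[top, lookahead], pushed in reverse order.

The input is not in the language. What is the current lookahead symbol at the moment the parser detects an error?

step 1: stack=$ S  input=d a c $  — expand S -> d E c
step 2: stack=$ c E d  input=d a c $  — match d
step 3: stack=$ c E  input=a c $  — expand E -> a a
step 4: stack=$ c a a  input=a c $  — match a
step 5: stack=$ c a  input=c $  — error: top is terminal a but lookahead is c

c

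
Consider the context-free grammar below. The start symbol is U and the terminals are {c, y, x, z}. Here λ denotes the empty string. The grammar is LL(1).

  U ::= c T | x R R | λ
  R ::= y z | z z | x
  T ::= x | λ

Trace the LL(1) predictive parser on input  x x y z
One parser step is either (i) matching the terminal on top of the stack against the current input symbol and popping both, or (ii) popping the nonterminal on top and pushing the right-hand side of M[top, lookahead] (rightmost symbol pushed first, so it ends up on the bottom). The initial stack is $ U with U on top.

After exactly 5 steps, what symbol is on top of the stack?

y

     Stack    Input      Action
  1  $ U      x x y z $  expand U ::= x R R
  2  $ R R x  x x y z $  match x
  3  $ R R    x y z $    expand R ::= x
  4  $ R x    x y z $    match x
  5  $ R      y z $      expand R ::= y z
Stack after step 5: $ z y (top = y).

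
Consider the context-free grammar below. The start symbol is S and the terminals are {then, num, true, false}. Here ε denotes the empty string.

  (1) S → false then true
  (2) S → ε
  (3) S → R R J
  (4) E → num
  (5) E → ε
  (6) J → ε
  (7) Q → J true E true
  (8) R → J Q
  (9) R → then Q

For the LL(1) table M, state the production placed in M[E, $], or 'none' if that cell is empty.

none

FIRST(E): from E→num we get {num}; from E→ε we get {ε}. So FIRST(E) = {ε, num}.
FIRST(J): from J→ε we get {ε}. So FIRST(J) = {ε}.
FIRST(Q): from Q→J true E true we get {true}. So FIRST(Q) = {true}.
FIRST(R): from R→J Q we get {true}; from R→then Q we get {then}. So FIRST(R) = {then, true}.
FIRST(S): from S→false then true we get {false}; from S→ε we get {ε}; from S→R R J we get {then, true}. So FIRST(S) = {ε, false, then, true}.
FOLLOW(S) includes $ since S is the start symbol.
FOLLOW(E): in Q→J true E true, E is followed by true with FIRST {true}. Thus FOLLOW(E) = {true}.
For E → num: FIRST(num) = {num}, so it goes in M[E, t] for t ∈ {num}.
For E → ε: FIRST(ε) = {ε}, so it goes in M[E, t] for t ∈ {}; since ε ∈ FIRST, also for every t ∈ FOLLOW(E) = {true}.
None of these place a production in M[E, $].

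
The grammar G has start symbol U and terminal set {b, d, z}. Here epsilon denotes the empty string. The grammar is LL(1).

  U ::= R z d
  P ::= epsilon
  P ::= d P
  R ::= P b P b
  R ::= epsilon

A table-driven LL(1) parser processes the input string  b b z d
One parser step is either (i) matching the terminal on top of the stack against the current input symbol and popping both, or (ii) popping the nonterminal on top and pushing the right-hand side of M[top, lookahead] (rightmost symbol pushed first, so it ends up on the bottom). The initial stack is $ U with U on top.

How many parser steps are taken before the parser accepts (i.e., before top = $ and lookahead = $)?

8

     Stack          Input      Action
  1  $ U            b b z d $  expand U ::= R z d
  2  $ d z R        b b z d $  expand R ::= P b P b
  3  $ d z b P b P  b b z d $  expand P ::= epsilon
  4  $ d z b P b    b b z d $  match b
  5  $ d z b P      b z d $    expand P ::= epsilon
  6  $ d z b        b z d $    match b
  7  $ d z          z d $      match z
  8  $ d            d $        match d
Accept reached after 8 steps.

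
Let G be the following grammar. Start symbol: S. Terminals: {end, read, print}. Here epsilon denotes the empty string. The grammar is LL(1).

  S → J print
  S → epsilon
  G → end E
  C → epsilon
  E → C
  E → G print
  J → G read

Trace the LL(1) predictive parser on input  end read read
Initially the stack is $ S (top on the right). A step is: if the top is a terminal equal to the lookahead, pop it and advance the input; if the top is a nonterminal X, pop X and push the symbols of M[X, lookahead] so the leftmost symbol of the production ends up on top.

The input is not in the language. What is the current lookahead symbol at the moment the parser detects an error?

read

step 1: stack=$ S  input=end read read $  — expand S → J print
step 2: stack=$ print J  input=end read read $  — expand J → G read
step 3: stack=$ print read G  input=end read read $  — expand G → end E
step 4: stack=$ print read E end  input=end read read $  — match end
step 5: stack=$ print read E  input=read read $  — expand E → C
step 6: stack=$ print read C  input=read read $  — expand C → epsilon
step 7: stack=$ print read  input=read read $  — match read
step 8: stack=$ print  input=read $  — error: top is terminal print but lookahead is read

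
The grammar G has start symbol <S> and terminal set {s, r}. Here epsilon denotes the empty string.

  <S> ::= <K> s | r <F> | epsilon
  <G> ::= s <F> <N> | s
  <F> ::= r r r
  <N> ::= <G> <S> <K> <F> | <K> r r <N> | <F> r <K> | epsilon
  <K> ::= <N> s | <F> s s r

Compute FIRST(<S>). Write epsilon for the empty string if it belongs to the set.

{epsilon, r, s}

FIRST(<G>) = {s}
FIRST(<F>) = {r}
FIRST(<S>) = {epsilon, r, s}  (via <K> s)
FIRST(<N>) = {epsilon, r, s}  (via <G> <S> <K> <F>, <K> r r <N>, <F> r <K>)
FIRST(<K>) = {r, s}  (via <N> s, <F> s s r)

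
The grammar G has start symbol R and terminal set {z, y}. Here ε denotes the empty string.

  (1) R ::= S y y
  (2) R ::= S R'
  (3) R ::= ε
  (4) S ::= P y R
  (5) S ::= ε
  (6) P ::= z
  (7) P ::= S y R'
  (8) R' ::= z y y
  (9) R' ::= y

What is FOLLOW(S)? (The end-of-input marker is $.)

FIRST(R'): from R'::=z y y we get {z}; from R'::=y we get {y}. So FIRST(R') = {y, z}.
FIRST(R): from R::=S y y we get {y, z}; from R::=S R' we get {y, z}; from R::=ε we get {ε}. So FIRST(R) = {ε, y, z}.
FIRST(S): from S::=P y R we get {y, z}; from S::=ε we get {ε}. So FIRST(S) = {ε, y, z}.
FIRST(P): from P::=z we get {z}; from P::=S y R' we get {y, z}. So FIRST(P) = {y, z}.
FOLLOW(R) includes $ since R is the start symbol.
FOLLOW(S): in R::=S y y, S is followed by y y with FIRST {y}; in R::=S R', S is followed by R' with FIRST {y, z}; in P::=S y R', S is followed by y R' with FIRST {y}. Thus FOLLOW(S) = {y, z}.
FOLLOW(R): in S::=P y R, the suffix after R is empty, so FOLLOW(R) ⊇ FOLLOW(S) = {y, z}. Thus FOLLOW(R) = {$, y, z}.
FOLLOW(P): in S::=P y R, P is followed by y R with FIRST {y}. Thus FOLLOW(P) = {y}.
FOLLOW(R'): in R::=S R', the suffix after R' is empty, so FOLLOW(R') ⊇ FOLLOW(R) = {$, y, z}; in P::=S y R', the suffix after R' is empty, so FOLLOW(R') ⊇ FOLLOW(P) = {y}. Thus FOLLOW(R') = {$, y, z}.

{y, z}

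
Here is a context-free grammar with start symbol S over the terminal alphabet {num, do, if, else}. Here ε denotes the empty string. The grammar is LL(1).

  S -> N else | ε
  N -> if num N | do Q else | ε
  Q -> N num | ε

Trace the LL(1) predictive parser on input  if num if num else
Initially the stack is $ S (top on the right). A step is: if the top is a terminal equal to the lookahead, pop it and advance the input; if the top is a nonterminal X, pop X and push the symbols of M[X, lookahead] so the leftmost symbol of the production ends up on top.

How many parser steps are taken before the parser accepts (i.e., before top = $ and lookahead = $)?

     Stack            Input                 Action
  1  $ S              if num if num else $  expand S -> N else
  2  $ else N         if num if num else $  expand N -> if num N
  3  $ else N num if  if num if num else $  match if
  4  $ else N num     num if num else $     match num
  5  $ else N         if num else $         expand N -> if num N
  6  $ else N num if  if num else $         match if
  7  $ else N num     num else $            match num
  8  $ else N         else $                expand N -> ε
  9  $ else           else $                match else
Accept reached after 9 steps.

9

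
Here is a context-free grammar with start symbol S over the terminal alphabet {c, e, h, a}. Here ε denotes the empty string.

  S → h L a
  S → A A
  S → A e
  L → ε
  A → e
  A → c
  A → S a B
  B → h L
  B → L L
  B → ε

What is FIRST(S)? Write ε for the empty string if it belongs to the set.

FIRST(L) = {ε}
FIRST(B) = {ε, h}  (via L L)
FIRST(S) = {c, e, h}  (via A A, A e)
FIRST(A) = {c, e, h}  (via S a B)

{c, e, h}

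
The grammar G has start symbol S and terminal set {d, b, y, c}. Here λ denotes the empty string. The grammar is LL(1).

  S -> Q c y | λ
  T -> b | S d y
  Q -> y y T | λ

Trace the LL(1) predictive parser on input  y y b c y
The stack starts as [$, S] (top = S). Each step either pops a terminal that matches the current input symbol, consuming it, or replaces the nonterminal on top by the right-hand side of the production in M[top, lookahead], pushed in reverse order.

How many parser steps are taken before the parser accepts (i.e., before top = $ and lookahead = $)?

8

     Stack        Input        Action
  1  $ S          y y b c y $  expand S -> Q c y
  2  $ y c Q      y y b c y $  expand Q -> y y T
  3  $ y c T y y  y y b c y $  match y
  4  $ y c T y    y b c y $    match y
  5  $ y c T      b c y $      expand T -> b
  6  $ y c b      b c y $      match b
  7  $ y c        c y $        match c
  8  $ y          y $          match y
Accept reached after 8 steps.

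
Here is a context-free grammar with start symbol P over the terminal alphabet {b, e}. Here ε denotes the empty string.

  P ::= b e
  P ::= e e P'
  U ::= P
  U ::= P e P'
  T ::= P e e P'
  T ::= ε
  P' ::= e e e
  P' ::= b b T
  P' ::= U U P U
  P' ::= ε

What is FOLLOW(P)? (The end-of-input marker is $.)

{$, b, e}

FIRST(P): from P::=b e we get {b}; from P::=e e P' we get {e}. So FIRST(P) = {b, e}.
FIRST(U): from U::=P we get {b, e}; from U::=P e P' we get {b, e}. So FIRST(U) = {b, e}.
FIRST(T): from T::=P e e P' we get {b, e}; from T::=ε we get {ε}. So FIRST(T) = {ε, b, e}.
FIRST(P'): from P'::=e e e we get {e}; from P'::=b b T we get {b}; from P'::=U U P U we get {b, e}; from P'::=ε we get {ε}. So FIRST(P') = {ε, b, e}.
FOLLOW(P) includes $ since P is the start symbol.
FOLLOW(P): in U::=P, the suffix after P is empty, so FOLLOW(P) ⊇ FOLLOW(U) = {$, b, e}; in U::=P e P', P is followed by e P' with FIRST {e}; in T::=P e e P', P is followed by e e P' with FIRST {e}; in P'::=U U P U, P is followed by U with FIRST {b, e}. Thus FOLLOW(P) = {$, b, e}.
FOLLOW(U): in P'::=U U P U (occurrence 1), U is followed by U P U with FIRST {b, e}; in P'::=U U P U (occurrence 2), U is followed by P U with FIRST {b, e}; in P'::=U U P U (occurrence 3), the suffix after U is empty, so FOLLOW(U) ⊇ FOLLOW(P') = {$, b, e}. Thus FOLLOW(U) = {$, b, e}.
FOLLOW(T): in P'::=b b T, the suffix after T is empty, so FOLLOW(T) ⊇ FOLLOW(P') = {$, b, e}. Thus FOLLOW(T) = {$, b, e}.
FOLLOW(P'): in P::=e e P', the suffix after P' is empty, so FOLLOW(P') ⊇ FOLLOW(P) = {$, b, e}; in U::=P e P', the suffix after P' is empty, so FOLLOW(P') ⊇ FOLLOW(U) = {$, b, e}; in T::=P e e P', the suffix after P' is empty, so FOLLOW(P') ⊇ FOLLOW(T) = {$, b, e}. Thus FOLLOW(P') = {$, b, e}.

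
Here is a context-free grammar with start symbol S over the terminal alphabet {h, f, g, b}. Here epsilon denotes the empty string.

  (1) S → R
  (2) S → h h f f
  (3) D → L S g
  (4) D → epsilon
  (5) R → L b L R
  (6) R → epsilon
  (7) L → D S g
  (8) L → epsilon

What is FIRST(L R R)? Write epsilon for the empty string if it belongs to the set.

{epsilon, b, g, h}

FIRST(S): from S→R we get {epsilon, b, g, h}; from S→h h f f we get {h}. So FIRST(S) = {epsilon, b, g, h}.
FIRST(D): from D→L S g we get {b, g, h}; from D→epsilon we get {epsilon}. So FIRST(D) = {epsilon, b, g, h}.
FIRST(L): from L→D S g we get {b, g, h}; from L→epsilon we get {epsilon}. So FIRST(L) = {epsilon, b, g, h}.
FIRST(R): from R→L b L R we get {b, g, h}; from R→epsilon we get {epsilon}. So FIRST(R) = {epsilon, b, g, h}.
FIRST(L R R): take FIRST of each symbol in turn, carrying on past any symbol whose FIRST contains epsilon; result {epsilon, b, g, h}.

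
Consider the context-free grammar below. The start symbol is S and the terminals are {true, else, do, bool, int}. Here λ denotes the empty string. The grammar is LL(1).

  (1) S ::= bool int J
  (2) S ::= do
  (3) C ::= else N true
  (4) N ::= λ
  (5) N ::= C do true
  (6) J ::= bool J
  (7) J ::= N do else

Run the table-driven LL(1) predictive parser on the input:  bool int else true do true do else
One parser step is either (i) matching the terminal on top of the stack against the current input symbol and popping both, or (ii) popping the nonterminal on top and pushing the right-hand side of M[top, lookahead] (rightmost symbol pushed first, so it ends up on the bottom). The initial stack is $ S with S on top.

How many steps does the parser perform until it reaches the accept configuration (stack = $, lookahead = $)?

13

step 1: stack=$ S  input=bool int else true do true do else $  — expand S ::= bool int J
step 2: stack=$ J int bool  input=bool int else true do true do else $  — match bool
step 3: stack=$ J int  input=int else true do true do else $  — match int
step 4: stack=$ J  input=else true do true do else $  — expand J ::= N do else
step 5: stack=$ else do N  input=else true do true do else $  — expand N ::= C do true
step 6: stack=$ else do true do C  input=else true do true do else $  — expand C ::= else N true
step 7: stack=$ else do true do true N else  input=else true do true do else $  — match else
step 8: stack=$ else do true do true N  input=true do true do else $  — expand N ::= λ
step 9: stack=$ else do true do true  input=true do true do else $  — match true
step 10: stack=$ else do true do  input=do true do else $  — match do
step 11: stack=$ else do true  input=true do else $  — match true
step 12: stack=$ else do  input=do else $  — match do
step 13: stack=$ else  input=else $  — match else
Accept reached after 13 steps.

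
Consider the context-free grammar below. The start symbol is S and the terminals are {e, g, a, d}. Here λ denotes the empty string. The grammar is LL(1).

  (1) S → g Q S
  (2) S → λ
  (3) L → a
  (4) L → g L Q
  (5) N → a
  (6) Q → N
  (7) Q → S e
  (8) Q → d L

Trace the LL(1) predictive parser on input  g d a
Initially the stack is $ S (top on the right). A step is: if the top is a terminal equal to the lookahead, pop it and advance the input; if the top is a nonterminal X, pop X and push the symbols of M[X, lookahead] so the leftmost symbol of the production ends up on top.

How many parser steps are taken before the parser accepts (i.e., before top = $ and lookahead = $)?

7

     Stack    Input    Action
  1  $ S      g d a $  expand S → g Q S
  2  $ S Q g  g d a $  match g
  3  $ S Q    d a $    expand Q → d L
  4  $ S L d  d a $    match d
  5  $ S L    a $      expand L → a
  6  $ S a    a $      match a
  7  $ S      $        expand S → λ
Accept reached after 7 steps.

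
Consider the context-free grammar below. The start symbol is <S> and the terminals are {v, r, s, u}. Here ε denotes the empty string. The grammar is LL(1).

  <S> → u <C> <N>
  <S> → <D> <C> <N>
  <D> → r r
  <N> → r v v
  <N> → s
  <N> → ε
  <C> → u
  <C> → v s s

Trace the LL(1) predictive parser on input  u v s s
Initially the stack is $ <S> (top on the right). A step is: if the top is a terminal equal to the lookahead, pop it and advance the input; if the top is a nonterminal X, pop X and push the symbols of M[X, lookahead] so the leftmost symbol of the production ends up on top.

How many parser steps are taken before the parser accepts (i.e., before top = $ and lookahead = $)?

     Stack        Input      Action
  1  $ <S>        u v s s $  expand <S> → u <C> <N>
  2  $ <N> <C> u  u v s s $  match u
  3  $ <N> <C>    v s s $    expand <C> → v s s
  4  $ <N> s s v  v s s $    match v
  5  $ <N> s s    s s $      match s
  6  $ <N> s      s $        match s
  7  $ <N>        $          expand <N> → ε
Accept reached after 7 steps.

7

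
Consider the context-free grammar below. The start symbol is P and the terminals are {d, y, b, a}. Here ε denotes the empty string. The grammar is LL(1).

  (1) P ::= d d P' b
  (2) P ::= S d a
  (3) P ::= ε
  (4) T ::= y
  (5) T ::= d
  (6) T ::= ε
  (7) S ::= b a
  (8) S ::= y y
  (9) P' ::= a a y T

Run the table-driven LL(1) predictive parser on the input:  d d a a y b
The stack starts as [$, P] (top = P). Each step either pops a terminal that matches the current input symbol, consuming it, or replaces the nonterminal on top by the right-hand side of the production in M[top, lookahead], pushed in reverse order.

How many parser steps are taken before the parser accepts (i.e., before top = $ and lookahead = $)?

9

     Stack        Input          Action
  1  $ P          d d a a y b $  expand P ::= d d P' b
  2  $ b P' d d   d d a a y b $  match d
  3  $ b P' d     d a a y b $    match d
  4  $ b P'       a a y b $      expand P' ::= a a y T
  5  $ b T y a a  a a y b $      match a
  6  $ b T y a    a y b $        match a
  7  $ b T y      y b $          match y
  8  $ b T        b $            expand T ::= ε
  9  $ b          b $            match b
Accept reached after 9 steps.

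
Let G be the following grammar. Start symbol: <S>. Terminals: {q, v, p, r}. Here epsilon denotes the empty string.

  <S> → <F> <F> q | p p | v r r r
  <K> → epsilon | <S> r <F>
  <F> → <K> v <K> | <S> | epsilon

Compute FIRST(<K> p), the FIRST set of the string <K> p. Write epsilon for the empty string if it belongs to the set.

{p, q, v}

FIRST(<S>): from <S>→<F> <F> q we get {p, q, v}; from <S>→p p we get {p}; from <S>→v r r r we get {v}. So FIRST(<S>) = {p, q, v}.
FIRST(<K>): from <K>→epsilon we get {epsilon}; from <K>→<S> r <F> we get {p, q, v}. So FIRST(<K>) = {epsilon, p, q, v}.
FIRST(<F>): from <F>→<K> v <K> we get {p, q, v}; from <F>→<S> we get {p, q, v}; from <F>→epsilon we get {epsilon}. So FIRST(<F>) = {epsilon, p, q, v}.
FIRST(<K> p): take FIRST of each symbol in turn, carrying on past any symbol whose FIRST contains epsilon; result {p, q, v}.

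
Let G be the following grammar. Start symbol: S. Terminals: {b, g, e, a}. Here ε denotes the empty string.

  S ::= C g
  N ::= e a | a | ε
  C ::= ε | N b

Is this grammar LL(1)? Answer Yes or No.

FIRST(S) = {a, b, e, g}
FIRST(N) = {ε, a, e}
FIRST(C) = {ε, a, b, e}
FOLLOW(S) = {$}
FOLLOW(N) = {b}
FOLLOW(C) = {g}
Each cell of M receives at most one production.

Yes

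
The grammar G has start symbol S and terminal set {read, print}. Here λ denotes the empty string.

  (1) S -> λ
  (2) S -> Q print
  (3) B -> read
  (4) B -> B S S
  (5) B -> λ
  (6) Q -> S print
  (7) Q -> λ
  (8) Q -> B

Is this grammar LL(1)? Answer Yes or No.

FIRST(S) = {λ, print, read}
FIRST(B) = {λ, print, read}
FIRST(Q) = {λ, print, read}
FOLLOW(S) = {$, print, read}
FOLLOW(B) = {print, read}
FOLLOW(Q) = {print}
Cell M[B, print] receives both B -> B S S and B -> λ — the grammar is not LL(1).

No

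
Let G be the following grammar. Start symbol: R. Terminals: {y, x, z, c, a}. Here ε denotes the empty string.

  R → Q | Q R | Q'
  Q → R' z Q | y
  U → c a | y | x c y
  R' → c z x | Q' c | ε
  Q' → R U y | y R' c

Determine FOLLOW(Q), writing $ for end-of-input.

FIRST(U) = {c, x, y}
FIRST(R) = {c, y, z}  (via Q, Q R, Q')
FIRST(Q') = {c, y, z}  (via R U y)
FIRST(R') = {ε, c, y, z}  (via Q' c)
FIRST(Q) = {c, y, z}  (via R' z Q)
FOLLOW(R) includes $ since R is the start symbol.
FOLLOW(R): in R→Q R, the suffix after R is empty (adds nothing new); in Q'→R U y, R is followed by U y with FIRST {c, x, y}. Thus FOLLOW(R) = {$, c, x, y}.
FOLLOW(Q): in R→Q, the suffix after Q is empty, so FOLLOW(Q) ⊇ FOLLOW(R) = {$, c, x, y}; in R→Q R, Q is followed by R with FIRST {c, y, z}; in Q→R' z Q, the suffix after Q is empty (adds nothing new). Thus FOLLOW(Q) = {$, c, x, y, z}.
FOLLOW(U): in Q'→R U y, U is followed by y with FIRST {y}. Thus FOLLOW(U) = {y}.
FOLLOW(R'): in Q→R' z Q, R' is followed by z Q with FIRST {z}; in Q'→y R' c, R' is followed by c with FIRST {c}. Thus FOLLOW(R') = {c, z}.
FOLLOW(Q'): in R→Q', the suffix after Q' is empty, so FOLLOW(Q') ⊇ FOLLOW(R) = {$, c, x, y}; in R'→Q' c, Q' is followed by c with FIRST {c}. Thus FOLLOW(Q') = {$, c, x, y}.

{$, c, x, y, z}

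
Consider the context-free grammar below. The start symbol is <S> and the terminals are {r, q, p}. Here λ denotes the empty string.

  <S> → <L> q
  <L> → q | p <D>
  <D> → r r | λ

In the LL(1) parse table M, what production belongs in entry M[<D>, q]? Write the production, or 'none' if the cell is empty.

<D> → λ

FIRST(<L>) = {p, q}
FIRST(<D>) = {λ, r}
FIRST(<S>) = {p, q}  (via <L> q)
FOLLOW(<S>) includes $ since <S> is the start symbol.
FOLLOW(<L>): in <S>→<L> q, <L> is followed by q with FIRST {q}. Thus FOLLOW(<L>) = {q}.
FOLLOW(<D>): in <L>→p <D>, the suffix after <D> is empty, so FOLLOW(<D>) ⊇ FOLLOW(<L>) = {q}. Thus FOLLOW(<D>) = {q}.
For <D> → r r: FIRST(r r) = {r}, so it goes in M[<D>, t] for t ∈ {r}.
For <D> → λ: FIRST(λ) = {λ}, so it goes in M[<D>, t] for t ∈ {}; since λ ∈ FIRST, also for every t ∈ FOLLOW(<D>) = {q}.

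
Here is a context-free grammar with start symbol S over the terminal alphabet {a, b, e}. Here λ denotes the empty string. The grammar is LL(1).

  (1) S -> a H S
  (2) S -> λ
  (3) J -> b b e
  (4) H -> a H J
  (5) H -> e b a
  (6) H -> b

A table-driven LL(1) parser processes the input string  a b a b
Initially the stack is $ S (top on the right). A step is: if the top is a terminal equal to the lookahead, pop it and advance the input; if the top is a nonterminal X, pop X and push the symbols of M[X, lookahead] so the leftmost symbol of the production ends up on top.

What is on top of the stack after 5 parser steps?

     Stack    Input      Action
  1  $ S      a b a b $  expand S -> a H S
  2  $ S H a  a b a b $  match a
  3  $ S H    b a b $    expand H -> b
  4  $ S b    b a b $    match b
  5  $ S      a b $      expand S -> a H S
Stack after step 5: $ S H a (top = a).

a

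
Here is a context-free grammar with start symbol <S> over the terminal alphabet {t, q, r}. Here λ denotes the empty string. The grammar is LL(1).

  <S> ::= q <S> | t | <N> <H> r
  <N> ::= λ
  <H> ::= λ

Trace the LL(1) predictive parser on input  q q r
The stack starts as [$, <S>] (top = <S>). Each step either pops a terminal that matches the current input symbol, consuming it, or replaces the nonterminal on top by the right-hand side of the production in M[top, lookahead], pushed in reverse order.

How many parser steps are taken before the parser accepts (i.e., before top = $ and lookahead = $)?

8

     Stack        Input    Action
  1  $ <S>        q q r $  expand <S> ::= q <S>
  2  $ <S> q      q q r $  match q
  3  $ <S>        q r $    expand <S> ::= q <S>
  4  $ <S> q      q r $    match q
  5  $ <S>        r $      expand <S> ::= <N> <H> r
  6  $ r <H> <N>  r $      expand <N> ::= λ
  7  $ r <H>      r $      expand <H> ::= λ
  8  $ r          r $      match r
Accept reached after 8 steps.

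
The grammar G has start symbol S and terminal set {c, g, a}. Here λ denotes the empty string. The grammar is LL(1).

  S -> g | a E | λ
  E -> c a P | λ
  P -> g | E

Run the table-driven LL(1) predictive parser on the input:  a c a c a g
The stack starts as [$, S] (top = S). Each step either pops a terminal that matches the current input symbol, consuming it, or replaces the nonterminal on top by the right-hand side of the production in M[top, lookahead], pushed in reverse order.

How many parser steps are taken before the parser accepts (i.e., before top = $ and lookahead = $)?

11

step 1: stack=$ S  input=a c a c a g $  — expand S -> a E
step 2: stack=$ E a  input=a c a c a g $  — match a
step 3: stack=$ E  input=c a c a g $  — expand E -> c a P
step 4: stack=$ P a c  input=c a c a g $  — match c
step 5: stack=$ P a  input=a c a g $  — match a
step 6: stack=$ P  input=c a g $  — expand P -> E
step 7: stack=$ E  input=c a g $  — expand E -> c a P
step 8: stack=$ P a c  input=c a g $  — match c
step 9: stack=$ P a  input=a g $  — match a
step 10: stack=$ P  input=g $  — expand P -> g
step 11: stack=$ g  input=g $  — match g
Accept reached after 11 steps.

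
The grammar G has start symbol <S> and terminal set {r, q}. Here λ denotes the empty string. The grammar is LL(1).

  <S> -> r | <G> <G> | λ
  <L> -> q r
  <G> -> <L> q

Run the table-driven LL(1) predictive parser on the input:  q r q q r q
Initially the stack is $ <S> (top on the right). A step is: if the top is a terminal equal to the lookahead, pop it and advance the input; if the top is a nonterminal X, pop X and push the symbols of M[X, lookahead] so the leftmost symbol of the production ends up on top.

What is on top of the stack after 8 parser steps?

     Stack        Input          Action
  1  $ <S>        q r q q r q $  expand <S> -> <G> <G>
  2  $ <G> <G>    q r q q r q $  expand <G> -> <L> q
  3  $ <G> q <L>  q r q q r q $  expand <L> -> q r
  4  $ <G> q r q  q r q q r q $  match q
  5  $ <G> q r    r q q r q $    match r
  6  $ <G> q      q q r q $      match q
  7  $ <G>        q r q $        expand <G> -> <L> q
  8  $ q <L>      q r q $        expand <L> -> q r
Stack after step 8: $ q r q (top = q).

q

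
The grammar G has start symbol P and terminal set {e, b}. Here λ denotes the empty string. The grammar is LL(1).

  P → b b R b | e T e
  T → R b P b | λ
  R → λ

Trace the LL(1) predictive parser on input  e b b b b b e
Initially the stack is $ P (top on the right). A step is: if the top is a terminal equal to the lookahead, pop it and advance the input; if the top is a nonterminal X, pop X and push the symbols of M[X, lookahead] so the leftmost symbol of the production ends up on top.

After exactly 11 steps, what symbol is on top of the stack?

e

      Stack          Input            Action
   1  $ P            e b b b b b e $  expand P → e T e
   2  $ e T e        e b b b b b e $  match e
   3  $ e T          b b b b b e $    expand T → R b P b
   4  $ e b P b R    b b b b b e $    expand R → λ
   5  $ e b P b      b b b b b e $    match b
   6  $ e b P        b b b b e $      expand P → b b R b
   7  $ e b b R b b  b b b b e $      match b
   8  $ e b b R b    b b b e $        match b
   9  $ e b b R      b b e $          expand R → λ
  10  $ e b b        b b e $          match b
  11  $ e b          b e $            match b
Stack after step 11: $ e (top = e).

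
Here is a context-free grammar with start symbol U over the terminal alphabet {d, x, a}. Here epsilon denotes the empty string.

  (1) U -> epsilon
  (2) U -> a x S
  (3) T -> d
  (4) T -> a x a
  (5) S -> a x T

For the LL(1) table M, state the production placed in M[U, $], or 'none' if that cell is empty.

U -> epsilon

FIRST(U) = {epsilon, a}
FIRST(T) = {a, d}
FIRST(S) = {a}
FOLLOW(U) includes $ since U is the start symbol.
FOLLOW(U): U appears on no right-hand side. Thus FOLLOW(U) = {$}.
For U -> epsilon: FIRST(epsilon) = {epsilon}, so it goes in M[U, t] for t ∈ {}; since epsilon ∈ FIRST, also for every t ∈ FOLLOW(U) = {$}.
For U -> a x S: FIRST(a x S) = {a}, so it goes in M[U, t] for t ∈ {a}.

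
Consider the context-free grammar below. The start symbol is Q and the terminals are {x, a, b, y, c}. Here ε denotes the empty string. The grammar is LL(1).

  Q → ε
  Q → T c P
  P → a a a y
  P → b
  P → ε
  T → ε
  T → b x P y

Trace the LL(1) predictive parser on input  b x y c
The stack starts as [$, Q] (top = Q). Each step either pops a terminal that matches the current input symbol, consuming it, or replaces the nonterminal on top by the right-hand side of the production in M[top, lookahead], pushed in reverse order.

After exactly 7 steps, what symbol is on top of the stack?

step 1: stack=$ Q  input=b x y c $  — expand Q → T c P
step 2: stack=$ P c T  input=b x y c $  — expand T → b x P y
step 3: stack=$ P c y P x b  input=b x y c $  — match b
step 4: stack=$ P c y P x  input=x y c $  — match x
step 5: stack=$ P c y P  input=y c $  — expand P → ε
step 6: stack=$ P c y  input=y c $  — match y
step 7: stack=$ P c  input=c $  — match c
Stack after step 7: $ P (top = P).

P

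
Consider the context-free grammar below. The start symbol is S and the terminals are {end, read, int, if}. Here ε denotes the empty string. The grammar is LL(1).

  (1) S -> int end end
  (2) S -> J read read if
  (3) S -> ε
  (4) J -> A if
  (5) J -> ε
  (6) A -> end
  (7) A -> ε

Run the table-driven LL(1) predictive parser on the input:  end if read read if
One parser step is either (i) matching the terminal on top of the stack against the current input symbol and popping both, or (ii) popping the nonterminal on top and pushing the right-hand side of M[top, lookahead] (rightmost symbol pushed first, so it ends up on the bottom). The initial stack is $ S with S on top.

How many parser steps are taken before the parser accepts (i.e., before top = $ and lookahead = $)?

8

     Stack                  Input                  Action
  1  $ S                    end if read read if $  expand S -> J read read if
  2  $ if read read J       end if read read if $  expand J -> A if
  3  $ if read read if A    end if read read if $  expand A -> end
  4  $ if read read if end  end if read read if $  match end
  5  $ if read read if      if read read if $      match if
  6  $ if read read         read read if $         match read
  7  $ if read              read if $              match read
  8  $ if                   if $                   match if
Accept reached after 8 steps.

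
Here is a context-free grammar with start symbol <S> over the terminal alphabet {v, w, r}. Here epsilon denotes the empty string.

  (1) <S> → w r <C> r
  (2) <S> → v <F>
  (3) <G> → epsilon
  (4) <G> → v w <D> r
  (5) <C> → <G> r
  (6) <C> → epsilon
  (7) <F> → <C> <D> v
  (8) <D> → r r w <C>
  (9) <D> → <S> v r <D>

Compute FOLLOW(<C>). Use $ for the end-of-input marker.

{r, v, w}

FIRST(<S>): from <S>→w r <C> r we get {w}; from <S>→v <F> we get {v}. So FIRST(<S>) = {v, w}.
FIRST(<G>): from <G>→epsilon we get {epsilon}; from <G>→v w <D> r we get {v}. So FIRST(<G>) = {epsilon, v}.
FIRST(<C>): from <C>→<G> r we get {r, v}; from <C>→epsilon we get {epsilon}. So FIRST(<C>) = {epsilon, r, v}.
FIRST(<D>): from <D>→r r w <C> we get {r}; from <D>→<S> v r <D> we get {v, w}. So FIRST(<D>) = {r, v, w}.
FIRST(<F>): from <F>→<C> <D> v we get {r, v, w}. So FIRST(<F>) = {r, v, w}.
FOLLOW(<S>) includes $ since <S> is the start symbol.
FOLLOW(<S>): in <D>→<S> v r <D>, <S> is followed by v r <D> with FIRST {v}. Thus FOLLOW(<S>) = {$, v}.
FOLLOW(<G>): in <C>→<G> r, <G> is followed by r with FIRST {r}. Thus FOLLOW(<G>) = {r}.
FOLLOW(<F>): in <S>→v <F>, the suffix after <F> is empty, so FOLLOW(<F>) ⊇ FOLLOW(<S>) = {$, v}. Thus FOLLOW(<F>) = {$, v}.
FOLLOW(<D>): in <G>→v w <D> r, <D> is followed by r with FIRST {r}; in <F>→<C> <D> v, <D> is followed by v with FIRST {v}; in <D>→<S> v r <D>, the suffix after <D> is empty (adds nothing new). Thus FOLLOW(<D>) = {r, v}.
FOLLOW(<C>): in <S>→w r <C> r, <C> is followed by r with FIRST {r}; in <F>→<C> <D> v, <C> is followed by <D> v with FIRST {r, v, w}; in <D>→r r w <C>, the suffix after <C> is empty, so FOLLOW(<C>) ⊇ FOLLOW(<D>) = {r, v}. Thus FOLLOW(<C>) = {r, v, w}.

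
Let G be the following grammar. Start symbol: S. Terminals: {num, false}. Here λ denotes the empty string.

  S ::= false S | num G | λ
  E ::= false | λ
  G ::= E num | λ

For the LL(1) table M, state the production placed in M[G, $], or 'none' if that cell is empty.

G ::= λ

FIRST(S) = {λ, false, num}
FIRST(E) = {λ, false}
FIRST(G) = {λ, false, num}  (via E num)
FOLLOW(S) includes $ since S is the start symbol.
FOLLOW(S): in S::=false S, the suffix after S is empty (adds nothing new). Thus FOLLOW(S) = {$}.
FOLLOW(G): in S::=num G, the suffix after G is empty, so FOLLOW(G) ⊇ FOLLOW(S) = {$}. Thus FOLLOW(G) = {$}.
For G ::= E num: FIRST(E num) = {false, num}, so it goes in M[G, t] for t ∈ {false, num}.
For G ::= λ: FIRST(λ) = {λ}, so it goes in M[G, t] for t ∈ {}; since λ ∈ FIRST, also for every t ∈ FOLLOW(G) = {$}.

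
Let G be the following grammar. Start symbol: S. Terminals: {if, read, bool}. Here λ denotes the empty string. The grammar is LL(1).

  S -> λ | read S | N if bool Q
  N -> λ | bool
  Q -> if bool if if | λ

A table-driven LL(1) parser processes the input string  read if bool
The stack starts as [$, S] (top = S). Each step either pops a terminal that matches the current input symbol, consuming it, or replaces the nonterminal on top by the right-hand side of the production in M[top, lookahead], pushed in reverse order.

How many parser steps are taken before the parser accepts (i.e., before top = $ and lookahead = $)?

7

step 1: stack=$ S  input=read if bool $  — expand S -> read S
step 2: stack=$ S read  input=read if bool $  — match read
step 3: stack=$ S  input=if bool $  — expand S -> N if bool Q
step 4: stack=$ Q bool if N  input=if bool $  — expand N -> λ
step 5: stack=$ Q bool if  input=if bool $  — match if
step 6: stack=$ Q bool  input=bool $  — match bool
step 7: stack=$ Q  input=$  — expand Q -> λ
Accept reached after 7 steps.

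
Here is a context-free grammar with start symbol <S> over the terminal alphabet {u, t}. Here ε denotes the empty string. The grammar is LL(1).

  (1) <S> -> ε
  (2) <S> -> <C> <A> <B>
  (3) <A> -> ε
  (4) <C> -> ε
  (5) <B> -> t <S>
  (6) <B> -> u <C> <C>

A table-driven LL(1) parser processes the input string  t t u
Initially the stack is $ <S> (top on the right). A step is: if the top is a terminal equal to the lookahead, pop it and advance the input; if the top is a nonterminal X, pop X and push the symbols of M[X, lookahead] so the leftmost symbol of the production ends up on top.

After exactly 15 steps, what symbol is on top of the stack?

step 1: stack=$ <S>  input=t t u $  — expand <S> -> <C> <A> <B>
step 2: stack=$ <B> <A> <C>  input=t t u $  — expand <C> -> ε
step 3: stack=$ <B> <A>  input=t t u $  — expand <A> -> ε
step 4: stack=$ <B>  input=t t u $  — expand <B> -> t <S>
step 5: stack=$ <S> t  input=t t u $  — match t
step 6: stack=$ <S>  input=t u $  — expand <S> -> <C> <A> <B>
step 7: stack=$ <B> <A> <C>  input=t u $  — expand <C> -> ε
step 8: stack=$ <B> <A>  input=t u $  — expand <A> -> ε
step 9: stack=$ <B>  input=t u $  — expand <B> -> t <S>
step 10: stack=$ <S> t  input=t u $  — match t
step 11: stack=$ <S>  input=u $  — expand <S> -> <C> <A> <B>
step 12: stack=$ <B> <A> <C>  input=u $  — expand <C> -> ε
step 13: stack=$ <B> <A>  input=u $  — expand <A> -> ε
step 14: stack=$ <B>  input=u $  — expand <B> -> u <C> <C>
step 15: stack=$ <C> <C> u  input=u $  — match u
Stack after step 15: $ <C> <C> (top = <C>).

<C>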